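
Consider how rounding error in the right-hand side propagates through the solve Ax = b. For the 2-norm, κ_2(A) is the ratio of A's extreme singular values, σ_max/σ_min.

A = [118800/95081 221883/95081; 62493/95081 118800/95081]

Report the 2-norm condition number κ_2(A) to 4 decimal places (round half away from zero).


329.0000

M = AᵀA = [62348841/31281649 116899200/31281649; 116899200/31281649 219188601/31281649]. tr(M)=974178/108241, det(M)=81/108241
eigenvalues of AᵀA: λ = (tr ± √(tr²−4·det))/2 = 9, 9/108241
κ_2(A) = √(λ_max/λ_min) = √(9 / (9/108241)) = 329.0000


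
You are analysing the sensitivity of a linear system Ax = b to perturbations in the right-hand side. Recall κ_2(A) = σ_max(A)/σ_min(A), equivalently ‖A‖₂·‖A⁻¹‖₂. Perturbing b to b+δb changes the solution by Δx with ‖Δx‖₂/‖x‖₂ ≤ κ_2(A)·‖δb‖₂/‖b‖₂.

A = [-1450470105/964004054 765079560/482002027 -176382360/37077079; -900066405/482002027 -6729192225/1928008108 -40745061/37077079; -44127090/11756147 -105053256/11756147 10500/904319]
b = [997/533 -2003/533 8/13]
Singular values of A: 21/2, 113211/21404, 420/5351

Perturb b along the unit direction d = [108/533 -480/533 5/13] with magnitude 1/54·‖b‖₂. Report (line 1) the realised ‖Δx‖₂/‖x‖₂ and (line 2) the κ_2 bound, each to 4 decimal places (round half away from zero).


σ_max = 21/2, σ_min = 420/5351
condition number: (21/2) ÷ (420/5351) = 133.7750
worst-case relative error ≤ 133.7750 × 1/54 = 2.4773
solve Ax = b  →  x = [-43.4537 18.2089 19.4262]
‖b‖₂ = 4.2426 and ‖x‖₂ = 50.9623
with δb = [0.0159 -0.0708 0.0302], A·Δx = δb → ‖Δx‖ = 1.0010
dividing the unrounded norms, ‖Δx‖/‖x‖ = 0.0196
so the bound overstates the realised error by a factor of ≈ 126.1254 (computed from the unrounded values)

0.0196
2.4773


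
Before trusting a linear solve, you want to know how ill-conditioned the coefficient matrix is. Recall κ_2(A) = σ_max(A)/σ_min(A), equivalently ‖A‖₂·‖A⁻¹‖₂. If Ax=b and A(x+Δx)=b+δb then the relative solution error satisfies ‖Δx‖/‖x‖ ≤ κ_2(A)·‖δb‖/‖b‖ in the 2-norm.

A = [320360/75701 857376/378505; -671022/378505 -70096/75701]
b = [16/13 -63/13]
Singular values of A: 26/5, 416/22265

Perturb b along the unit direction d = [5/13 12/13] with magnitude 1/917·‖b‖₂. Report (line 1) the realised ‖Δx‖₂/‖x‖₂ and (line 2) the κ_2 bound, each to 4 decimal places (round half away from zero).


0.0014
0.3035

from the listed singular values, σ₁ = 26/5, σ_n = 416/22265
condition number: (26/5) ÷ (416/22265) = 278.3125
perturbation bound = 278.3125·1/917 = 0.3035
solve Ax = b  →  x = [101.2557 -188.6284]
2-norm of b is 5.0000; of x, 214.0873
with δb = [0.0021 0.0050], A·Δx = δb → ‖Δx‖ = 0.2918
dividing the unrounded norms, ‖Δx‖/‖x‖ = 0.0014
so the bound overstates the realised error by a factor of ≈ 222.6508 (computed from the unrounded values)


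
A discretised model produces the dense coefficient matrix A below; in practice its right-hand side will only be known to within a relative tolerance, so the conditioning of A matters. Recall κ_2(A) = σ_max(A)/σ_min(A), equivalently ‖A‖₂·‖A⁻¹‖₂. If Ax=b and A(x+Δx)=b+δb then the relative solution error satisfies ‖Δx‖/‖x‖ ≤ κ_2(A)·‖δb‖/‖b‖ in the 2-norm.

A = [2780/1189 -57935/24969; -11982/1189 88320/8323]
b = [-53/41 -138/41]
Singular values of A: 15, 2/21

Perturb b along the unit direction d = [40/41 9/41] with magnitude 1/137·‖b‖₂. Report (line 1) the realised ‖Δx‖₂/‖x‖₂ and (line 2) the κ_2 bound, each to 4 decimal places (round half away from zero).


0.0132
1.1496

σ_max = 15, σ_min = 2/21
condition number: 15 ÷ (2/21) = 157.5000
perturbation bound = 157.5000·1/137 = 1.1496
solve Ax = b  →  x = [-15.0690 -14.6276]
‖b‖₂ = 3.6056 and ‖x‖₂ = 21.0010
with δb = [0.0257 0.0058], A·Δx = δb → ‖Δx‖ = 0.2763
relative error = 0.0132
so the bound overstates the realised error by a factor of ≈ 87.3692 (computed from the unrounded values)


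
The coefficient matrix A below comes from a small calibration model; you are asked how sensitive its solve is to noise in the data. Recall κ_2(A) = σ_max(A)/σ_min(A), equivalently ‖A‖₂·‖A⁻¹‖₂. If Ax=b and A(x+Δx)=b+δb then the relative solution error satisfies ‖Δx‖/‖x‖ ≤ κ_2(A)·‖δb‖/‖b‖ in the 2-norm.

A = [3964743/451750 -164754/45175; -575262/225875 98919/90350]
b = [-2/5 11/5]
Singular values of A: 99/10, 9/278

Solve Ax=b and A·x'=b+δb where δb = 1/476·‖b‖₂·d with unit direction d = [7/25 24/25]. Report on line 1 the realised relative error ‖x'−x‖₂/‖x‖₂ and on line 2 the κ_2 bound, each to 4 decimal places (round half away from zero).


0.0023
0.6424

σ_max = 99/10, σ_min = 9/278
condition number: (99/10) ÷ (9/278) = 305.8000
κ_2(A)·‖δb‖/‖b‖ = 0.6424
solve Ax = b  →  x = [23.6674 57.0645]
‖b‖ = 2.2361, ‖x‖ = 61.7779
δb = ε·‖b‖·d = [0.0013 0.0045]; solving A·Δx = δb gives ‖Δx‖ = 0.1451
realised ‖Δx‖/‖x‖ = 0.0023
tightness: 0.0023 against a bound of 0.6424 (unrounded ratio ≈ 0.0037)


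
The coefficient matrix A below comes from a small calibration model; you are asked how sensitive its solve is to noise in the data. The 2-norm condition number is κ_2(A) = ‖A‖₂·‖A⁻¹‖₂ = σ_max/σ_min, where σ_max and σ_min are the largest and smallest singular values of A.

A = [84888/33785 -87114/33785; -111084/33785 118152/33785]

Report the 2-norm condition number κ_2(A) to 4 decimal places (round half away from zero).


AᵀA = [781825104/45657049 -820789200/45657049; -820789200/45657049 861949764/45657049]; tr = 1954548/54289, det = 5184/54289
λ_max, λ_min = (1954548/54289 ± √3819132147600/2947295521)/2 = 36, 144/54289
κ = σ_max/σ_min = 6/(12/233) = 116.5000

116.5000


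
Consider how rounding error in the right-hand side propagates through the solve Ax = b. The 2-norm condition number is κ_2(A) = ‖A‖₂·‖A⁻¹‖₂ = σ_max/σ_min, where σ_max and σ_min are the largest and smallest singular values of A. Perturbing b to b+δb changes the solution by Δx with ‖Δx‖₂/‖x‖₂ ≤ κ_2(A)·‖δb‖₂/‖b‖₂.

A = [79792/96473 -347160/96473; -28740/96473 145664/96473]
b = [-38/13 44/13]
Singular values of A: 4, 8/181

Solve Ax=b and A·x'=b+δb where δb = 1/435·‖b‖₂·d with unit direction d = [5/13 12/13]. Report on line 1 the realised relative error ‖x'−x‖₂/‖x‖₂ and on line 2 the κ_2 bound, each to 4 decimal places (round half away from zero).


from the listed singular values, σ₁ = 4, σ_n = 8/181
condition number: 4 ÷ (8/181) = 90.5000
bound on ‖Δx‖/‖x‖: κ·ε = 90.5000·1/435 = 0.2080
solve Ax = b  →  x = [43.9268 10.9085]
2-norm of b is 4.4721; of x, 45.2610
re-solving with b+δb shifts x by Δx of norm 0.2326
dividing the unrounded norms, ‖Δx‖/‖x‖ = 0.0051
tightness: 0.0051 against a bound of 0.2080 (unrounded ratio ≈ 0.0247)

0.0051
0.2080


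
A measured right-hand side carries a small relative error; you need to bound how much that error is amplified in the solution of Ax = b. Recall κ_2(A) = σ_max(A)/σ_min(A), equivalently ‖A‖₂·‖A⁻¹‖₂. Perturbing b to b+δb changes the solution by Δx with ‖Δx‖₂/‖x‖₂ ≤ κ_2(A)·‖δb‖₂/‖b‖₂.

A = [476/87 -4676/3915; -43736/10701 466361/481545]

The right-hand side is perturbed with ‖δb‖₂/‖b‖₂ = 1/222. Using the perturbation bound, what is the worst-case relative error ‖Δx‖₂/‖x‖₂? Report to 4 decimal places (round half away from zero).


form AᵀA = [5340706000/114511401 -10814105960/1030602609; -10814105960/1030602609 21931512169/9275423481] with trace 270391849/5517801 and determinant 960400/5517801
eigenvalues of AᵀA: λ = (tr ± √(tr²−4·det))/2 = 49, 19600/5517801
κ = σ_max/σ_min = 7/(140/2349) = 117.4500
worst-case relative error ≤ 117.4500 × 1/222 = 0.5291

0.5291


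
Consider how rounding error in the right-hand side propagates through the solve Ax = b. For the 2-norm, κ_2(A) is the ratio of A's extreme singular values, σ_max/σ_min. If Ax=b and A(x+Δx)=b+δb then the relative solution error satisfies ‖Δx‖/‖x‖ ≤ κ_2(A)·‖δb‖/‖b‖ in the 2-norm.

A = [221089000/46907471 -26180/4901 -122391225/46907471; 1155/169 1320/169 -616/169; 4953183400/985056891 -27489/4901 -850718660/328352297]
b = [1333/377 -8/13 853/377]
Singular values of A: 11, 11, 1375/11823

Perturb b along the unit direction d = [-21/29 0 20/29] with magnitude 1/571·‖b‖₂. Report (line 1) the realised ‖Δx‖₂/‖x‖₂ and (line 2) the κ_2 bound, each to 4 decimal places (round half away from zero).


largest singular value 11, smallest 1375/11823
κ_2(A) = 11 / (1375/11823) = 94.5840
worst-case relative error ≤ 94.5840 × 1/571 = 0.1656
solve Ax = b  →  x = [-3.8489 -0.3007 -7.6923]
‖b‖ = 4.2426, ‖x‖ = 8.6067
δb = ε·‖b‖·d = [-0.0054 0.0000 0.0051]; solving A·Δx = δb gives ‖Δx‖ = 0.0639
relative error = 0.0074
so the bound overstates the realised error by a factor of ≈ 22.3148 (computed from the unrounded values)

0.0074
0.1656


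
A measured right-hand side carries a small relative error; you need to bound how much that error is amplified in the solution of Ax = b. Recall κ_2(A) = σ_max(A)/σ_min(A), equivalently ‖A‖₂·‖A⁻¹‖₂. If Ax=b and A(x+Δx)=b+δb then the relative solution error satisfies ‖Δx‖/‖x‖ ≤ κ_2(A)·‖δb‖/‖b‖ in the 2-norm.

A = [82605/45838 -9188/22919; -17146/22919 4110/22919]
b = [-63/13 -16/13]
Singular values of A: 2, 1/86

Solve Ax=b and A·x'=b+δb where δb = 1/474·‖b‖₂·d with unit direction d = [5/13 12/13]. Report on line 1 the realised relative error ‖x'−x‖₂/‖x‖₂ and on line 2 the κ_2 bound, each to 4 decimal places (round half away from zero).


largest singular value 2, smallest 1/86
condition number: 2 ÷ (1/86) = 172.0000
bound on ‖Δx‖/‖x‖: κ·ε = 172.0000·1/474 = 0.3629
solve Ax = b  →  x = [-58.5854 -251.2683]
2-norm of b is 5.0000; of x, 258.0078
δb = ε·‖b‖·d = [0.0041 0.0097]; solving A·Δx = δb gives ‖Δx‖ = 0.9072
relative error = 0.0035
so the bound overstates the realised error by a factor of ≈ 103.2031 (computed from the unrounded values)

0.0035
0.3629


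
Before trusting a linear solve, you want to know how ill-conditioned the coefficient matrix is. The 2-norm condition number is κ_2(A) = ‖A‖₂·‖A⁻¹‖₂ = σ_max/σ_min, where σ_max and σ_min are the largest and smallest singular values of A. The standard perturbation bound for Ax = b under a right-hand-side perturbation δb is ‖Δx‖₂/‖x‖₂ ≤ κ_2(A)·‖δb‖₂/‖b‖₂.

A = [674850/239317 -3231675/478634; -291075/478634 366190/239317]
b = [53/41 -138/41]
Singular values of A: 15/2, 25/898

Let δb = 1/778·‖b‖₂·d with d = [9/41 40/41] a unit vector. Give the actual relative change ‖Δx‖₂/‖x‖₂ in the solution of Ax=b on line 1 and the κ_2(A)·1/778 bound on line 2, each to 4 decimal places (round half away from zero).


0.0015
0.3463

largest singular value 15/2, smallest 25/898
κ = σ_max/σ_min = (15/2)/(25/898) = 269.4000
bound on ‖Δx‖/‖x‖: κ·ε = 269.4000·1/778 = 0.3463
solve Ax = b  →  x = [-99.3682 -41.6923]
2-norm of b is 3.6056; of x, 107.7603
re-solving with b+δb shifts x by Δx of norm 0.1665
realised ‖Δx‖/‖x‖ = 0.0015
tightness: 0.0015 against a bound of 0.3463 (unrounded ratio ≈ 0.0045)


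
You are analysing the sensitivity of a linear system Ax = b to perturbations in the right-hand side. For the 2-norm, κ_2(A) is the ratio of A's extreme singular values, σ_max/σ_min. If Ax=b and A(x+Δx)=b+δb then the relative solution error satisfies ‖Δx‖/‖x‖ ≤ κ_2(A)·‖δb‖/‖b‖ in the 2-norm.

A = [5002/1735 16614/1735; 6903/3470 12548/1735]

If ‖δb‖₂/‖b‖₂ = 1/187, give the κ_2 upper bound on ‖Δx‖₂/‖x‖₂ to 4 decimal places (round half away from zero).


0.4639

AᵀA = [5909257/481636 5056506/120409; 5056506/120409 17339092/120409]; tr = 75265625/481636, det = 390625/120409
char-poly roots: 625/4 and 2500/120409
σ_max=√(625/4)=(25/2), σ_min=√(2500/120409)=(50/347) → κ = 86.7500
bound on ‖Δx‖/‖x‖: κ·ε = 86.7500·1/187 = 0.4639


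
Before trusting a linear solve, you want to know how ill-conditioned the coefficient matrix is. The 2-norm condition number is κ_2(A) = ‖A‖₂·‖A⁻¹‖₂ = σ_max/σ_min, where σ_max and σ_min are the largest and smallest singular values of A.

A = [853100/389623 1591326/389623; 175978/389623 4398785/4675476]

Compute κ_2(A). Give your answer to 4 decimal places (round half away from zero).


form AᵀA = [451366964/90307009 5075791765/541842054; 5075791765/541842054 228437337649/13004209296] with trace 1015343185/44997264 and determinant 130321/2812329
char-poly roots: 361/16 and 5776/2812329
κ = σ_max/σ_min = (19/4)/(76/1677) = 104.8125

104.8125


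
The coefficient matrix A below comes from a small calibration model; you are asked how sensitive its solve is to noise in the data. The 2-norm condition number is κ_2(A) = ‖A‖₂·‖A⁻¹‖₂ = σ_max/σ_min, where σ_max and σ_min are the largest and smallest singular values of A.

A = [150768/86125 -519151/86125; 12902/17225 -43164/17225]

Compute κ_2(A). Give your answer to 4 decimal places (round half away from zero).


360.4000

form AᵀA = [159127396/43890625 -545526072/43890625; -545526072/43890625 1870390729/43890625] with trace 3247229/70225 and determinant 1156/70225
eigenvalues of AᵀA: λ = (tr ± √(tr²−4·det))/2 = 1156/25, 1/2809
κ_2(A) = √(λ_max/λ_min) = √((1156/25) / (1/2809)) = 360.4000


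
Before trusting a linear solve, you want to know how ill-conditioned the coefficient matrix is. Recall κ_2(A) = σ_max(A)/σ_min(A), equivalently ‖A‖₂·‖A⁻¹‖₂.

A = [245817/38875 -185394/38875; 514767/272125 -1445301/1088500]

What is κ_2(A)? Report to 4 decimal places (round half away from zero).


form AᵀA = [5161374306/118483225 -15482081043/473932900; -15482081043/473932900 46457133129/1895731600] with trace 5161564881/75829264 and determinant 29648025/75829264
eigenvalues of AᵀA: λ = (tr ± √(tr²−4·det))/2 = 1089/16, 27225/4739329
so κ_2 = √((1089/16) / (27225/4739329)) = 108.8500

108.8500


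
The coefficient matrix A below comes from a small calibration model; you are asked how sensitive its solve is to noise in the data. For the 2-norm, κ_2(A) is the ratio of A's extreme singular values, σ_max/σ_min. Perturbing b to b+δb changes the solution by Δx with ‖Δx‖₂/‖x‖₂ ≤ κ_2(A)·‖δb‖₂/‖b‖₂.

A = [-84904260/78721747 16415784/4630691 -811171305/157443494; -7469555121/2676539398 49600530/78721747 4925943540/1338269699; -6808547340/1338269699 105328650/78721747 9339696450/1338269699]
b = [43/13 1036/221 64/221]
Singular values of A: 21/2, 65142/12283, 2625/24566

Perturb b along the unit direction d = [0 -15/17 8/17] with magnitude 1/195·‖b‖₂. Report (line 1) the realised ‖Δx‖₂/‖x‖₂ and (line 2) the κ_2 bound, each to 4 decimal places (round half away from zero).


from the listed singular values, σ₁ = 21/2, σ_n = 2625/24566
κ = σ_max/σ_min = (21/2)/(2625/24566) = 98.2640
perturbation bound = 98.2640·1/195 = 0.5039
solve Ax = b  →  x = [-24.4220 -25.2703 -12.9171]
2-norm of b is 5.7446; of x, 37.4416
re-solving with b+δb shifts x by Δx of norm 0.2757
realised ‖Δx‖/‖x‖ = 0.0074
so the bound overstates the realised error by a factor of ≈ 68.4364 (computed from the unrounded values)

0.0074
0.5039


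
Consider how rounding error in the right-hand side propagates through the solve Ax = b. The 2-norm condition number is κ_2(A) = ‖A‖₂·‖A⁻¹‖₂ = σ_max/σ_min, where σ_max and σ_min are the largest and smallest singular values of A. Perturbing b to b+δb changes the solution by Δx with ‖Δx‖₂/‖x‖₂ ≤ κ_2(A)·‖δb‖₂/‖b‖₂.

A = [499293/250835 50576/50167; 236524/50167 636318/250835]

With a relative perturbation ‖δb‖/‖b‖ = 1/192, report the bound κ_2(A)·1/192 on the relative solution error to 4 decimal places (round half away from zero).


0.5911

form AᵀA = [9750790321/372297025 207996120/14891881; 207996120/14891881 2774253796/372297025] with trace 43339253/1288225 and determinant 2829124/32205625
char-poly roots: 841/25 and 3364/1288225
κ_2(A) = √(λ_max/λ_min) = √((841/25) / (3364/1288225)) = 113.5000
worst-case relative error ≤ 113.5000 × 1/192 = 0.5911


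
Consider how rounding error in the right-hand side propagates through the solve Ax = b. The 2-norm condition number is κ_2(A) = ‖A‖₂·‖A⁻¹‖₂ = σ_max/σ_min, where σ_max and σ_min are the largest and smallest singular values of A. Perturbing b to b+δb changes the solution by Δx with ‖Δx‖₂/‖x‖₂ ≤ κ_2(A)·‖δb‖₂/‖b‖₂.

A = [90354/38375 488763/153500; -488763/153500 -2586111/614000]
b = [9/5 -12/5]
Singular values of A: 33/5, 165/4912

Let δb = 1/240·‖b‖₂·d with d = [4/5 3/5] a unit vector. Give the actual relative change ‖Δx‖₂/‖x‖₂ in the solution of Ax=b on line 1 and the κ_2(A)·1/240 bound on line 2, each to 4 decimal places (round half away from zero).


0.8187
0.8187

σ_max = 33/5, σ_min = 165/4912
κ = σ_max/σ_min = (33/5)/(165/4912) = 196.4800
worst-case relative error ≤ 196.4800 × 1/240 = 0.8187
solve Ax = b  →  x = [0.2727 0.3636]
2-norm of b is 3.0000; of x, 0.4545
δb = ε·‖b‖·d = [0.0100 0.0075]; solving A·Δx = δb gives ‖Δx‖ = 0.3721
dividing the unrounded norms, ‖Δx‖/‖x‖ = 0.8187
so the bound is sharp here: realised error equals the bound


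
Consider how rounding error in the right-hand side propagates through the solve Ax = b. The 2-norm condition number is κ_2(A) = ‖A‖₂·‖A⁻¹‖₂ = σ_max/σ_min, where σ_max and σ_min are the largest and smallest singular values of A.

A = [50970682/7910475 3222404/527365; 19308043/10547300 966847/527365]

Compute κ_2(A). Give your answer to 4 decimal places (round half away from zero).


M = AᵀA = [2478530841221/55239163344 196688631335/4603263612; 196688631335/4603263612 15611973325/383605301]. tr(M)=162988103449/1904798736, det(M)=46854025/119049921
solving λ² − 162988103449/1904798736·λ + 46854025/119049921 = 0 gives λ = 1369/16, 547600/119049921
κ_2(A) = √(λ_max/λ_min) = √((1369/16) / (547600/119049921)) = 136.3875

136.3875


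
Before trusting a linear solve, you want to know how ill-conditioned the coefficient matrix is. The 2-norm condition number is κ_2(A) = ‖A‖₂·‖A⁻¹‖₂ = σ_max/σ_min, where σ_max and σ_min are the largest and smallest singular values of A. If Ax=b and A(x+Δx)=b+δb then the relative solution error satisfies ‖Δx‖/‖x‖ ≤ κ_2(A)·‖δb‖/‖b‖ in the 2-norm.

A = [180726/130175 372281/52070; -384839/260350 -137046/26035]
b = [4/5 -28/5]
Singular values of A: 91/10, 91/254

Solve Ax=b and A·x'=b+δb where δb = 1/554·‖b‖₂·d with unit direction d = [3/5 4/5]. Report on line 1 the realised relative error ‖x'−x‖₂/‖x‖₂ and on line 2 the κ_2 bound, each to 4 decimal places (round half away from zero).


σ_max = 91/10, σ_min = 91/254
κ_2(A) = (91/10) / (91/254) = 25.4000
perturbation bound = 25.4000·1/554 = 0.0458
solve Ax = b  →  x = [10.9890 -2.0220]
‖b‖₂ = 5.6569 and ‖x‖₂ = 11.1735
with δb = [0.0061 0.0082], A·Δx = δb → ‖Δx‖ = 0.0285
realised ‖Δx‖/‖x‖ = 0.0026
so the bound overstates the realised error by a factor of ≈ 17.9744 (computed from the unrounded values)

0.0026
0.0458


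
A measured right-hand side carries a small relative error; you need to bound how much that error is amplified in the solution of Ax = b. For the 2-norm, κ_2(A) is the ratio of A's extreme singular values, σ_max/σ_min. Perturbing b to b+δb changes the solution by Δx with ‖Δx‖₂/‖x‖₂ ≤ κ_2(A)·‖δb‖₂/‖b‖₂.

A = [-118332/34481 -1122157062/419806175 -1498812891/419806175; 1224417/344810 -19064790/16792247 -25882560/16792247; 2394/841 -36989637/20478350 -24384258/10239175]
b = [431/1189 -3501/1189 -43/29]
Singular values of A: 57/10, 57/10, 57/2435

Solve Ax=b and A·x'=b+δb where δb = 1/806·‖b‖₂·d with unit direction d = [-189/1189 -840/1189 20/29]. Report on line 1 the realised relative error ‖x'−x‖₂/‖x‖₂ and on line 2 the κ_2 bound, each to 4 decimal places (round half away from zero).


0.0041
0.3021

σ_max = 57/10, σ_min = 57/2435
κ_2(A) = (57/10) / (57/2435) = 243.5000
bound on ‖Δx‖/‖x‖: κ·ε = 243.5000·1/806 = 0.3021
solve Ax = b  →  x = [-0.4900 -34.0194 25.8397]
‖b‖₂ = 3.3166 and ‖x‖₂ = 42.7229
Δx = A⁻¹·δb where δb = 1/806·3.3166·d; ‖Δx‖ = 0.1758
realised ‖Δx‖/‖x‖ = 0.0041
realised/bound (from unrounded values) ≈ 0.0136


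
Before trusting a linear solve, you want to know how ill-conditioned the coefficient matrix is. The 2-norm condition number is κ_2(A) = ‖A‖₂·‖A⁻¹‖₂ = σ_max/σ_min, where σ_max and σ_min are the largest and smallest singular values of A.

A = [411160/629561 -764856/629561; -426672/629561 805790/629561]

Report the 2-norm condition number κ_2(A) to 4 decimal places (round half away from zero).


M = AᵀA = [417481024/471280681 -782742240/471280681; -782742240/471280681 1467660196/471280681]. tr(M)=6522980/1630729, det(M)=256/1630729
eigenvalues of AᵀA: λ = (tr ± √(tr²−4·det))/2 = 4, 64/1630729
so κ_2 = √(4 / (64/1630729)) = 319.2500

319.2500


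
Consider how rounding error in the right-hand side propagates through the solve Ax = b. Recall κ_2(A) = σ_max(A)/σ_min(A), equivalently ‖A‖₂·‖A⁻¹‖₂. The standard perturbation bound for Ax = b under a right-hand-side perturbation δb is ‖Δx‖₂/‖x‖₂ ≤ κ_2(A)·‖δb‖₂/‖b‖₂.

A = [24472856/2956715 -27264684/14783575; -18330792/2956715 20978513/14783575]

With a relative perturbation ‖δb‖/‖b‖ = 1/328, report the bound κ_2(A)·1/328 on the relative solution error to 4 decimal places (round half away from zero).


M = AᵀA = [37397544645760/349686543649 -42071897747592/1748432718245; -42071897747592/1748432718245 47338440052441/8742163591225]. tr(M)=584340901961/5200573225, det(M)=504990784/5200573225
eigenvalues of AᵀA: λ = (tr ± √(tr²−4·det))/2 = 2809/25, 179776/208022929
σ_max=√(2809/25)=(53/5), σ_min=√(179776/208022929)=(424/14423) → κ = 360.5750
κ_2(A)·‖δb‖/‖b‖ = 1.0993

1.0993


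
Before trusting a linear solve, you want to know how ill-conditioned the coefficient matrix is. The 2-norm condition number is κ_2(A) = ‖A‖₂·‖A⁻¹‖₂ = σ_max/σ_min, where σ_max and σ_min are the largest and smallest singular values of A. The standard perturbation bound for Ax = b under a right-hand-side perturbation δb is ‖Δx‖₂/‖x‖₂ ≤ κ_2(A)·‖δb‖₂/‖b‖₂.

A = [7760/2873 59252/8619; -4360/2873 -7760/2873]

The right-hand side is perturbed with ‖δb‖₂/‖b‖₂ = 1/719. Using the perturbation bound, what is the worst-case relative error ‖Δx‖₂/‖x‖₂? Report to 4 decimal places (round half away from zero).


0.0284

form AᵀA = [468800/48841 3321280/146523; 3321280/146523 23980816/439569] with trace 166864/2601 and determinant 25600/2601
char-poly roots: 64 and 400/2601
κ_2(A) = √(λ_max/λ_min) = √(64 / (400/2601)) = 20.4000
worst-case relative error ≤ 20.4000 × 1/719 = 0.0284


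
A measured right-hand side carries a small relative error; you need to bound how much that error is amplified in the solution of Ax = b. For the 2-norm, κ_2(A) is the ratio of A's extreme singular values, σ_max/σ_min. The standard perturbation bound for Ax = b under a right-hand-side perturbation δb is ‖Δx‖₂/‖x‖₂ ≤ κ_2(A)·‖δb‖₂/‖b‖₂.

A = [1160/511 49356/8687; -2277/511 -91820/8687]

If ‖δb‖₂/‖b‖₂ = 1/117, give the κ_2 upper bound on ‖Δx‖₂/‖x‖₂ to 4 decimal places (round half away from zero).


1.0919

AᵀA = [6530329/261121 15666300/261121; 15666300/261121 37601824/261121]; tr = 44132153/261121, det = 456976/261121
solving λ² − 44132153/261121·λ + 456976/261121 = 0 gives λ = 169, 2704/261121
so κ_2 = √(169 / (2704/261121)) = 127.7500
perturbation bound = 127.7500·1/117 = 1.0919


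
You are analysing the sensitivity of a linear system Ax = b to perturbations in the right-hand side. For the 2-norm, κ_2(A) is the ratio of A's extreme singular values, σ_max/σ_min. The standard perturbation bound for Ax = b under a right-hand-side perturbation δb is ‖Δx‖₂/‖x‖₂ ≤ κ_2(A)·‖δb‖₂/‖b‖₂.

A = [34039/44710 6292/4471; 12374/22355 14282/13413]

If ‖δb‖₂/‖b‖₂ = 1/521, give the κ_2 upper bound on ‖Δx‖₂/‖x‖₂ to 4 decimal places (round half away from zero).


form AᵀA = [70844681/79959364 99597110/59969523; 99597110/59969523 560278900/179908569] with trace 9960961/2490084 and determinant 625/622521
eigenvalues of AᵀA: λ = (tr ± √(tr²−4·det))/2 = 4, 625/2490084
κ = σ_max/σ_min = 2/(25/1578) = 126.2400
worst-case relative error ≤ 126.2400 × 1/521 = 0.2423

0.2423


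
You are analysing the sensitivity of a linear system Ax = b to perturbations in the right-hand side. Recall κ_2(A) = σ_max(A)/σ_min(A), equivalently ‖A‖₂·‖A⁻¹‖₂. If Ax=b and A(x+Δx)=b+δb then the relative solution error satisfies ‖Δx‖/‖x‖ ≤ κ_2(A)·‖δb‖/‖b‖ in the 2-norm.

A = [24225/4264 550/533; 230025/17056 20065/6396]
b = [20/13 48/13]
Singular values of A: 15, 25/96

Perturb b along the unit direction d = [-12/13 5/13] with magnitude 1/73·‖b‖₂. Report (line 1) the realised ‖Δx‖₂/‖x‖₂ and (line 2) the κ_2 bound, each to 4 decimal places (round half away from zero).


σ_max = 15, σ_min = 25/96
κ = σ_max/σ_min = 15/(25/96) = 57.6000
κ_2(A)·‖δb‖/‖b‖ = 0.7890
solve Ax = b  →  x = [0.2602 0.0585]
‖b‖ = 4.0000, ‖x‖ = 0.2667
δb = ε·‖b‖·d = [-0.0506 0.0211]; solving A·Δx = δb gives ‖Δx‖ = 0.2104
relative error = 0.7890
realised/bound = 1 exactly: the bound is attained for this b and d

0.7890
0.7890


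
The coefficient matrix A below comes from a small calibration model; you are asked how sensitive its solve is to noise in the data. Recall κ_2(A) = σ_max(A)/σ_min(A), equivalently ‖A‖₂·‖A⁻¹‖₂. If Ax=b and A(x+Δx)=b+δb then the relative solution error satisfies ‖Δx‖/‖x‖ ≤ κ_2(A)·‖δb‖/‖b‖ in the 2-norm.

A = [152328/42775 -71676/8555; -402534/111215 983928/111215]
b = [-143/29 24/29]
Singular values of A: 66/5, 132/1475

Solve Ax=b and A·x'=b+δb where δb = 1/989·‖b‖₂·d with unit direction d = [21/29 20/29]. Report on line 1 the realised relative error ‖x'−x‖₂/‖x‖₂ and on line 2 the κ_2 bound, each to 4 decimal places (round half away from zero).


σ_max = 66/5, σ_min = 132/1475
condition number: (66/5) ÷ (132/1475) = 147.5000
perturbation bound = 147.5000·1/989 = 0.1491
solve Ax = b  →  x = [-31.0606 -12.6136]
‖b‖ = 5.0000, ‖x‖ = 33.5241
with δb = [0.0037 0.0035], A·Δx = δb → ‖Δx‖ = 0.0565
relative error = 0.0017
tightness: 0.0017 against a bound of 0.1491 (unrounded ratio ≈ 0.0113)

0.0017
0.1491


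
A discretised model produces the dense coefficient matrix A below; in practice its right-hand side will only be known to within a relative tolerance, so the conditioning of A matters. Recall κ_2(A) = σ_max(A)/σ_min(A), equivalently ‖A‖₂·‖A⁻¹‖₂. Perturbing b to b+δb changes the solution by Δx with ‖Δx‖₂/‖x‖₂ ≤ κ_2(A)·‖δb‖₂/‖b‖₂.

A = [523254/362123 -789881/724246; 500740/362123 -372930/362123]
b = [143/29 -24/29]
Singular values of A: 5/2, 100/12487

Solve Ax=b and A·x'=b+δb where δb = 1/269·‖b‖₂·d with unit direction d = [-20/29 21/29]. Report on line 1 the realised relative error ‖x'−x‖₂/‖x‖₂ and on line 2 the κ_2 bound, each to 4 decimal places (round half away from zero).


0.0046
1.1605

largest singular value 5/2, smallest 100/12487
condition number: (5/2) ÷ (100/12487) = 312.1750
κ_2(A)·‖δb‖/‖b‖ = 1.1605
solve Ax = b  →  x = [-298.7280 -400.3040]
‖b‖₂ = 5.0000 and ‖x‖₂ = 499.4814
re-solving with b+δb shifts x by Δx of norm 2.3210
relative error = 0.0046
tightness: 0.0046 against a bound of 1.1605 (unrounded ratio ≈ 0.0040)


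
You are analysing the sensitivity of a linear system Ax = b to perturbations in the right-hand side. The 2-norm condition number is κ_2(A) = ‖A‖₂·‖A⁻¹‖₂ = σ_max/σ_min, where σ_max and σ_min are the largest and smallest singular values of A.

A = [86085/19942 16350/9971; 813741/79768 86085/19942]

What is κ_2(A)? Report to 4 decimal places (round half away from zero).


75.5200

M = AᵀA = [4619789649/37650496 481129065/9412624; 481129065/9412624 50177025/2353156]. tr(M)=32086521/222784, det(M)=50625/13924
char-poly roots: 144 and 5625/222784
σ_max=√144=12, σ_min=√(5625/222784)=(75/472) → κ = 75.5200


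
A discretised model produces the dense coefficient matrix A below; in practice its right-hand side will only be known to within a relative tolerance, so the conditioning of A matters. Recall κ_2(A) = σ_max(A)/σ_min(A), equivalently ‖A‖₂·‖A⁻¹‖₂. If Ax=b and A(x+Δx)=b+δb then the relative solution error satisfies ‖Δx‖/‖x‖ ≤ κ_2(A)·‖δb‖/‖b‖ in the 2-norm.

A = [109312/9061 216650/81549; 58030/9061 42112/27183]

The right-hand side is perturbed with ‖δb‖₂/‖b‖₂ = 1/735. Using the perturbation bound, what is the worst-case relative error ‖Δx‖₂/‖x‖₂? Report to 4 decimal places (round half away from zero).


form AᵀA = [52998596/284089 107313920/2556801; 107313920/2556801 217640164/23011209] with trace 2683240/13689 and determinant 38416/13689
char-poly roots: 196 and 196/13689
κ = σ_max/σ_min = 14/(14/117) = 117.0000
perturbation bound = 117.0000·1/735 = 0.1592

0.1592


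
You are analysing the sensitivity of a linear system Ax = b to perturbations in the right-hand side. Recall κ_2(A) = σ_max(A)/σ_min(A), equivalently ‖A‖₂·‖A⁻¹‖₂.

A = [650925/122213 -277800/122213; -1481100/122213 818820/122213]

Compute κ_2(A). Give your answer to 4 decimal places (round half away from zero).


M = AᵀA = [15487340625/88378801 -8246043000/88378801; -8246043000/88378801 4423899600/88378801]. tr(M)=68897025/305809, det(M)=20250000/305809
solving λ² − 68897025/305809·λ + 20250000/305809 = 0 gives λ = 225, 90000/305809
κ = σ_max/σ_min = 15/(300/553) = 27.6500

27.6500


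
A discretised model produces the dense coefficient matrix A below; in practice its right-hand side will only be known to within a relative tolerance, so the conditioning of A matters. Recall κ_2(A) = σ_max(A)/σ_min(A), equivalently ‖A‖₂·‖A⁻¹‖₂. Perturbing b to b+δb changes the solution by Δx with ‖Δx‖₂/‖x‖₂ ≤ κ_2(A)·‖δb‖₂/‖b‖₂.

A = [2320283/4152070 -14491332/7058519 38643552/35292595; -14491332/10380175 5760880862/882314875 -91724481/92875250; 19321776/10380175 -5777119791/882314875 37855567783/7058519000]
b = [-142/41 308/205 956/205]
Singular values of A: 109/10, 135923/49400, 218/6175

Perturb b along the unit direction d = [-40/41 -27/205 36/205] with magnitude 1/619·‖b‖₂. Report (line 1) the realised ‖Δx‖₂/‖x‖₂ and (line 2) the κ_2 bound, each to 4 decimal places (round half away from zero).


0.0024
0.4988

σ_max = 109/10, σ_min = 218/6175
κ_2(A) = (109/10) / (218/6175) = 308.7500
bound on ‖Δx‖/‖x‖: κ·ε = 308.7500·1/619 = 0.4988
solve Ax = b  →  x = [-110.4990 -21.4191 13.0711]
‖b‖₂ = 6.0000 and ‖x‖₂ = 113.3122
Δx = A⁻¹·δb where δb = 1/619·6.0000·d; ‖Δx‖ = 0.2746
relative error = 0.0024
so the bound overstates the realised error by a factor of ≈ 205.8505 (computed from the unrounded values)


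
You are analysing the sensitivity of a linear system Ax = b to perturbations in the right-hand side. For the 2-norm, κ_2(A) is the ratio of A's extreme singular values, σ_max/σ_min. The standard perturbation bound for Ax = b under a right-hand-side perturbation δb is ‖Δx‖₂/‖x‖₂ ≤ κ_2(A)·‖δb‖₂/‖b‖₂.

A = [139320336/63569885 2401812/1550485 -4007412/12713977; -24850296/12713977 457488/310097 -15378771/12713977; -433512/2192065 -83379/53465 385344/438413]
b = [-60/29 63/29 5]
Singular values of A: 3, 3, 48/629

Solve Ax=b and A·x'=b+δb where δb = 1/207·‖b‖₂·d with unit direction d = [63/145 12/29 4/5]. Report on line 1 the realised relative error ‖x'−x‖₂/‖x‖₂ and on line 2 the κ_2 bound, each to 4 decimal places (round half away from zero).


0.0070
0.1899

σ_max = 3, σ_min = 48/629
κ = σ_max/σ_min = 3/(48/629) = 39.3125
worst-case relative error ≤ 39.3125 × 1/207 = 0.1899
solve Ax = b  →  x = [-11.2313 23.7843 45.3615]
‖b‖ = 5.8310, ‖x‖ = 52.4357
δb = ε·‖b‖·d = [0.0122 0.0117 0.0225]; solving A·Δx = δb gives ‖Δx‖ = 0.3691
realised ‖Δx‖/‖x‖ = 0.0070
so the bound overstates the realised error by a factor of ≈ 26.9780 (computed from the unrounded values)


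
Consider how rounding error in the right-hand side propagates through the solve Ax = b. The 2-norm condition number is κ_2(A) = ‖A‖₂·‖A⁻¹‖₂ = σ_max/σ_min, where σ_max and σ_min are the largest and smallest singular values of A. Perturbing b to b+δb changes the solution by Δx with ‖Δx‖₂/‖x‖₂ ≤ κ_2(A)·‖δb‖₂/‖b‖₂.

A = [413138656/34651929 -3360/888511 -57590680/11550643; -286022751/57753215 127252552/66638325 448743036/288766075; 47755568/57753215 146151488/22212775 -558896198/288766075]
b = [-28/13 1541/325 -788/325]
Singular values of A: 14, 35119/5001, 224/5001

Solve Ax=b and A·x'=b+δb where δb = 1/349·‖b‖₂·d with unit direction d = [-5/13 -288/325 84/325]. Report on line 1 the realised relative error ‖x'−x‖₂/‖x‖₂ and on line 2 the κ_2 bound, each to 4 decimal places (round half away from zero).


largest singular value 14, smallest 224/5001
κ = σ_max/σ_min = 14/(224/5001) = 312.5625
bound on ‖Δx‖/‖x‖: κ·ε = 312.5625·1/349 = 0.8956
solve Ax = b  →  x = [-33.7615 -19.7422 -80.2847]
‖b‖ = 5.7446, ‖x‖ = 89.3041
re-solving with b+δb shifts x by Δx of norm 0.3675
dividing the unrounded norms, ‖Δx‖/‖x‖ = 0.0041
so the bound overstates the realised error by a factor of ≈ 217.6420 (computed from the unrounded values)

0.0041
0.8956


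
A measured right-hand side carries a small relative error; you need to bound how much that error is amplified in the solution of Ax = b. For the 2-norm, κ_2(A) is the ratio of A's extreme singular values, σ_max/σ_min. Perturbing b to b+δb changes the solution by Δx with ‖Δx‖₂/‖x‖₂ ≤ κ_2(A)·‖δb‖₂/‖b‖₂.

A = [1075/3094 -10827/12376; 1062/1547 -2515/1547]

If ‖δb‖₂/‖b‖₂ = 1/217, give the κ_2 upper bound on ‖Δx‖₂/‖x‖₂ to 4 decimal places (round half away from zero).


0.5161

M = AᵀA = [19609/33124 -188145/132496; -188145/132496 1806361/529984]. tr(M)=12545/3136, det(M)=1/784
λ_max, λ_min = (12545/3136 ± √157326849/9834496)/2 = 4, 1/3136
κ = σ_max/σ_min = 2/(1/56) = 112.0000
perturbation bound = 112.0000·1/217 = 0.5161


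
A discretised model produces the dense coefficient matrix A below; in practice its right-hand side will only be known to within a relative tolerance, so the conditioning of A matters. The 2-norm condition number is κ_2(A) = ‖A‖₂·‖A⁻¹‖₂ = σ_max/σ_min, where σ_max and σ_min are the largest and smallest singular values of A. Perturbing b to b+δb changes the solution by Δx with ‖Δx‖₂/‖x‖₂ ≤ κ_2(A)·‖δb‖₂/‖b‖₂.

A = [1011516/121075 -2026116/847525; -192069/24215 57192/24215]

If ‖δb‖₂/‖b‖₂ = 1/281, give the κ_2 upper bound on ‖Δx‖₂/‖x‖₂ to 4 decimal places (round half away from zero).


0.6656

M = AᵀA = [2313230841/17430625 -4722699816/122014375; -4722699816/122014375 9645694416/854100625]. tr(M)=196790409/1366561, det(M)=810000/1366561
solving λ² − 196790409/1366561·λ + 810000/1366561 = 0 gives λ = 144, 5625/1366561
σ_max=√144=12, σ_min=√(5625/1366561)=(75/1169) → κ = 187.0400
bound on ‖Δx‖/‖x‖: κ·ε = 187.0400·1/281 = 0.6656


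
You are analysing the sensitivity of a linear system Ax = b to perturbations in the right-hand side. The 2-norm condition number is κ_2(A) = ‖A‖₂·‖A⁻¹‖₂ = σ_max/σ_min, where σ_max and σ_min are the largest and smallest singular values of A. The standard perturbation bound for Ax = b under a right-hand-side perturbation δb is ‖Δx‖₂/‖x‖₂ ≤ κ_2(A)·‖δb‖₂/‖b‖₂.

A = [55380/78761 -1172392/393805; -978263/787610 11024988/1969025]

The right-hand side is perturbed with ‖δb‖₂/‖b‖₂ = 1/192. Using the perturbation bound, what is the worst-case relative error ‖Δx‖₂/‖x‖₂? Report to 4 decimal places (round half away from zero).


0.9196

form AᵀA = [4372639921/2146468900 -24276282498/2683086125; -24276282498/2683086125 539491126096/13415430625] with trace 1348768889/31922500 and determinant 456976/7980625
λ_max, λ_min = (1348768889/31922500 ± √1818944110872534321/1019046006250000)/2 = 169/4, 10816/7980625
κ_2(A) = √(λ_max/λ_min) = √((169/4) / (10816/7980625)) = 176.5625
worst-case relative error ≤ 176.5625 × 1/192 = 0.9196


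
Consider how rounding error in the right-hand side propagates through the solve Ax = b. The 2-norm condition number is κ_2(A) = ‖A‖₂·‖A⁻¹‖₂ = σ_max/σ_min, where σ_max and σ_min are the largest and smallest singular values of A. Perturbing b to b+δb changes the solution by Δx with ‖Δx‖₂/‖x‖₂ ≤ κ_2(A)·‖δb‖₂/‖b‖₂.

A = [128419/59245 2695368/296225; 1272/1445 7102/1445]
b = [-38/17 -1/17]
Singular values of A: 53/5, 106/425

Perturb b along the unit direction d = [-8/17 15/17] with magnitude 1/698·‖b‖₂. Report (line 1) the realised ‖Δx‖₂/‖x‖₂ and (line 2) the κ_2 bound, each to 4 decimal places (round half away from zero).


from the listed singular values, σ₁ = 53/5, σ_n = 106/425
κ_2(A) = (53/5) / (106/425) = 42.5000
perturbation bound = 42.5000·1/698 = 0.0609
solve Ax = b  →  x = [-3.9531 0.6960]
‖b‖₂ = 2.2361 and ‖x‖₂ = 4.0139
Δx = A⁻¹·δb where δb = 1/698·2.2361·d; ‖Δx‖ = 0.0128
realised ‖Δx‖/‖x‖ = 0.0032
tightness: 0.0032 against a bound of 0.0609 (unrounded ratio ≈ 0.0526)

0.0032
0.0609


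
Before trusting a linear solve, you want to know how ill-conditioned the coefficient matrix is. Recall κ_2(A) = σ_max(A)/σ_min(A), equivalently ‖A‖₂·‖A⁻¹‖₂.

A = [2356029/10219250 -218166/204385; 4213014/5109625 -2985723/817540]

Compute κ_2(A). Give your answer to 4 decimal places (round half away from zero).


398.8000

AᵀA = [122478112809/167092912900 -54427614579/16709291290; -54427614579/16709291290 387043371585/26734866064]; tr = 6047588781/397603600, det = 2313441/1590414400
eigenvalues of AᵀA: λ = (tr ± √(tr²−4·det))/2 = 1521/100, 1521/15904144
σ_max=√(1521/100)=(39/10), σ_min=√(1521/15904144)=(39/3988) → κ = 398.8000


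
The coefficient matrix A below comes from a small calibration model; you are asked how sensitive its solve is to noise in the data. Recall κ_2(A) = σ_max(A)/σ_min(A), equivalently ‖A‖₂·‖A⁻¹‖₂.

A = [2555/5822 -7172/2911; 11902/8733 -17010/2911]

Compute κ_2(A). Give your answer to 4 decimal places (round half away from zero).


AᵀA = [625382641/305061156 -76646570/8473921; -76646570/8473921 340777684/8473921]; tr = 7670065/181476, det = 28561/45369
solving λ² − 7670065/181476·λ + 28561/45369 = 0 gives λ = 169/4, 676/45369
σ_max=√(169/4)=(13/2), σ_min=√(676/45369)=(26/213) → κ = 53.2500

53.2500
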